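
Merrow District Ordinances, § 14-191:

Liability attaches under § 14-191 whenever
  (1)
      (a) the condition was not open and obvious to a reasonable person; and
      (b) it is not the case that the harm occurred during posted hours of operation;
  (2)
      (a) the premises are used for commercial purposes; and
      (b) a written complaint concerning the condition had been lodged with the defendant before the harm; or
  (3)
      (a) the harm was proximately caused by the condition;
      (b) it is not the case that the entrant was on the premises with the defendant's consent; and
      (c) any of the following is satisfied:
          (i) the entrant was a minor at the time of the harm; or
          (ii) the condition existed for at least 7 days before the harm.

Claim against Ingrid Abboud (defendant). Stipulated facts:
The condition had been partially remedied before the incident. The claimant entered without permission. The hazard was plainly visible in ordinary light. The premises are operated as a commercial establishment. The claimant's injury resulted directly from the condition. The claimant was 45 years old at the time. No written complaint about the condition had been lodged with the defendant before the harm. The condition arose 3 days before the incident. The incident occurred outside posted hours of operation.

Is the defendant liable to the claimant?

(a) not open/obvious — fails.
(b) not (during posted hours) — met.
(1): F AND T → false.
(a) commercial use — met.
(b) complaint lodged — not met.
(2): T AND F → false.
(a) proximate cause — satisfied.
(b) not (consent to enter) — met.
(i) entrant a minor — fails.
(ii) condition ≥7 days old — not satisfied.
(c) = F OR F = false.
So (3) is not satisfied (T AND T AND F).
So Overall is not satisfied (F OR F OR F).

No — not liable.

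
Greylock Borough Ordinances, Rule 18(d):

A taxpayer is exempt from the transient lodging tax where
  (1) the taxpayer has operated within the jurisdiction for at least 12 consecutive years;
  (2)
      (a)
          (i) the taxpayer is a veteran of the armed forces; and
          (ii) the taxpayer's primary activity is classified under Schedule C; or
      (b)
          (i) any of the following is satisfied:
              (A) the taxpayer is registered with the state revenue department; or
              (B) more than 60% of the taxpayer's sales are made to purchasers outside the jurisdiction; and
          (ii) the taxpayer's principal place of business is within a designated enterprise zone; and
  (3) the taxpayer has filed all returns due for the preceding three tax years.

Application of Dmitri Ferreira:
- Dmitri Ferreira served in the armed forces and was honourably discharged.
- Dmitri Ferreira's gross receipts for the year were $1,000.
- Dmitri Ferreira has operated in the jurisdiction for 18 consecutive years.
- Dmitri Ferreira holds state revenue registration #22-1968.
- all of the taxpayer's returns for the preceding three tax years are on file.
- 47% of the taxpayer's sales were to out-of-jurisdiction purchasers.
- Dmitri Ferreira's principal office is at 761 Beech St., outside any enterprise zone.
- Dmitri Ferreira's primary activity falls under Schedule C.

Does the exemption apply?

Yes — exempt.

(1) ≥ 12 yrs in jurisdiction — holds.
(i) veteran — satisfied.
(ii) Schedule C activity — satisfied.
So (a) is satisfied (T AND T).
(A) state-registered — met.
(B) >60% out-of-jur. sales — not met.
So (i) is satisfied (T OR F).
(ii) in enterprise zone — not satisfied.
(b) = T AND F = false.
(2): T OR F → true.
(3) returns current — satisfied.
So Overall is satisfied (T AND T AND T).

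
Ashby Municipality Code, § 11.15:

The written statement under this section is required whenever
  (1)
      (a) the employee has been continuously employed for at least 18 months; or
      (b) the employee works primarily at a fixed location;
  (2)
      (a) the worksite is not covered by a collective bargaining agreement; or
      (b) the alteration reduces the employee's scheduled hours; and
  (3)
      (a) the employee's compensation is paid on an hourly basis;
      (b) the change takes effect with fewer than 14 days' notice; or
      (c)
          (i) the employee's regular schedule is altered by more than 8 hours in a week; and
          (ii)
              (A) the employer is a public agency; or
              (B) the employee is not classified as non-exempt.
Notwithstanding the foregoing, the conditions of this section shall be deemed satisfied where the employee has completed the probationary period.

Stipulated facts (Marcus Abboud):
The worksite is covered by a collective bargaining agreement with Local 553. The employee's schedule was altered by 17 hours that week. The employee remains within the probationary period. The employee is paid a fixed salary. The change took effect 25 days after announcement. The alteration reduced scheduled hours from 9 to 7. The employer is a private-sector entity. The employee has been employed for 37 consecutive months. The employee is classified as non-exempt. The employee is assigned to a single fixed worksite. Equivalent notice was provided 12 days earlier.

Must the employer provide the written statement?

No — not required.

(a) tenure ≥ 18 mo. — holds.
(b) fixed location — met.
(1) = T OR T = true.
(a) no CBA — not satisfied.
(b) hours reduced — holds.
So (2) is satisfied (F OR T).
(a) hourly-paid — not satisfied.
(b) < 14 days' notice — not satisfied.
(i) schedule shift > 8h — holds.
(A) public agency — fails.
(B) not (non-exempt) — fails.
(ii) = F OR F = false.
(c): T AND F → false.
So (3) is not satisfied (F OR F OR F).
So Overall is not satisfied (T AND T AND F).
Exception (past probation) — not satisfied.
Result: main false OR exception false → false.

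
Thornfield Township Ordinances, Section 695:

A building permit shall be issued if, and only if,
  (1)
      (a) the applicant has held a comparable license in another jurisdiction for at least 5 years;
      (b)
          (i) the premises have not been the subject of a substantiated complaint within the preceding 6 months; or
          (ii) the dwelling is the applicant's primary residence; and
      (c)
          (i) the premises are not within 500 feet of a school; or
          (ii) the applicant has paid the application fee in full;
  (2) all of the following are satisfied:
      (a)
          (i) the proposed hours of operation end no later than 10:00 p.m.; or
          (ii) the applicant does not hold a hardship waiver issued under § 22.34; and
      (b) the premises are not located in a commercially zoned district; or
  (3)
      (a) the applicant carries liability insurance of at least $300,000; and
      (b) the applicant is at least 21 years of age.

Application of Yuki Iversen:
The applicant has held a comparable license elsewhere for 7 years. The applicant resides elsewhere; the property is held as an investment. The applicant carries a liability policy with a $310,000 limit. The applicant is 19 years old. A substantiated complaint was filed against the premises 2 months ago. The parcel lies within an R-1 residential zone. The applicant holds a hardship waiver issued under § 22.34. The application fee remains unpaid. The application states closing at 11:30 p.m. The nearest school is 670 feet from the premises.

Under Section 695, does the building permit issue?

(a) prior license ≥ 5 yr — met.
(i) no complaint in 6 mo. — fails.
(ii) primary residence — fails.
(b): F OR F → false.
(i) ≥500 ft from school — holds.
(ii) fee paid — fails.
(c) = T OR F = true.
(1) = T AND F AND T = false.
(i) closes by 10 p.m. — not met.
(ii) not (hardship waiver) — fails.
So (a) is not satisfied (F OR F).
(b) not (commercially zoned) — holds.
(2): F AND T → false.
(a) insurance ≥ $300,000 — met.
(b) age ≥ 21 — not satisfied.
(3): T AND F → false.
Overall: F OR F OR F → false.

No — denied.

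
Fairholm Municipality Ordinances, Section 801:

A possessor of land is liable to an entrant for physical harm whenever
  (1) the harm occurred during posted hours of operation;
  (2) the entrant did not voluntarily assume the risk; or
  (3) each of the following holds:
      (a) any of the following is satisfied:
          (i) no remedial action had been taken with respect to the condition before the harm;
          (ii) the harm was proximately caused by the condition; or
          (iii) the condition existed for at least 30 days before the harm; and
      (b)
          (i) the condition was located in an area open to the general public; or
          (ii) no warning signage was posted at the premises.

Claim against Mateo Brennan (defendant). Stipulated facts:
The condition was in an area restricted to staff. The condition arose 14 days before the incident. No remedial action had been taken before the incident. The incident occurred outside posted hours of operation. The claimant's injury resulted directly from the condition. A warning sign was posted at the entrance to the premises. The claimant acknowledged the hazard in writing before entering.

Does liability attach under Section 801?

(1) during posted hours — not satisfied.
(2) no assumed risk — not satisfied.
(i) no remedial action — met.
(ii) proximate cause — met.
(iii) condition ≥30 days old — not satisfied.
(a): T OR T OR F → true.
(i) public area — not met.
(ii) no signage posted — not met.
(b) = F OR F = false.
So (3) is not satisfied (T AND F).
Overall: F OR F OR F → false.

No — not liable.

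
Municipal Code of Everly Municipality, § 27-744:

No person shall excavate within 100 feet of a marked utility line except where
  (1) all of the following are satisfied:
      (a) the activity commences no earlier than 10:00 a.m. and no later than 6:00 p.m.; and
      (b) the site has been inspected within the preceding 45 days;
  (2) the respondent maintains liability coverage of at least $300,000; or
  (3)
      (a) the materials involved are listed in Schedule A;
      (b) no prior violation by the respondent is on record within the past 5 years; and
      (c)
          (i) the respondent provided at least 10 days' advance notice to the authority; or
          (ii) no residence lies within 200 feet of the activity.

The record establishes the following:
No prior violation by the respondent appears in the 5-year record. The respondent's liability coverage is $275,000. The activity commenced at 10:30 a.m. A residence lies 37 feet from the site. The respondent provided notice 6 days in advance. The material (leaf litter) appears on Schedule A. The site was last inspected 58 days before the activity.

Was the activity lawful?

No — unlawful.

(a) start within hours — holds.
(b) site inspected — not satisfied.
So (1) is not satisfied (T AND F).
(2) coverage ≥ $300,000 — not satisfied.
(a) Schedule A material — holds.
(b) no prior violation — satisfied.
(i) ≥10 days' notice — not met.
(ii) no residence in 200 ft — not satisfied.
(c): F OR F → false.
(3): T AND T AND F → false.
Overall = F OR F OR F = false.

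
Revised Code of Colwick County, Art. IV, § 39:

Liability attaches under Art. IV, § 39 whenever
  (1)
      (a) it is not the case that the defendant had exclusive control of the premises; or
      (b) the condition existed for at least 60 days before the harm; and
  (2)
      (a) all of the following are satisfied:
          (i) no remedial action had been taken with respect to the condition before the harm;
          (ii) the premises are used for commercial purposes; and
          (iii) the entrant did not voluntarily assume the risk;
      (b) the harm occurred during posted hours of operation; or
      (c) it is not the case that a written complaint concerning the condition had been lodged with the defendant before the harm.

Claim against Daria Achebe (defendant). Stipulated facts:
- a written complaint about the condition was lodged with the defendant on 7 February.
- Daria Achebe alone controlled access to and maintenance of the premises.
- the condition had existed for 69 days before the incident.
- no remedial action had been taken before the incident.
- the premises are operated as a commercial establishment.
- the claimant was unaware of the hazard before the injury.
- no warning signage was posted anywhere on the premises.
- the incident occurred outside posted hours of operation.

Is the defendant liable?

(a) not (exclusive control) — not met.
(b) condition ≥60 days old — holds.
So (1) is satisfied (F OR T).
(i) no remedial action — satisfied.
(ii) commercial use — met.
(iii) no assumed risk — holds.
(a): T AND T AND T → true.
(b) during posted hours — not met.
(c) not (complaint lodged) — not met.
(2) = T OR F OR F = true.
Overall: T AND T → true.

Yes — liable.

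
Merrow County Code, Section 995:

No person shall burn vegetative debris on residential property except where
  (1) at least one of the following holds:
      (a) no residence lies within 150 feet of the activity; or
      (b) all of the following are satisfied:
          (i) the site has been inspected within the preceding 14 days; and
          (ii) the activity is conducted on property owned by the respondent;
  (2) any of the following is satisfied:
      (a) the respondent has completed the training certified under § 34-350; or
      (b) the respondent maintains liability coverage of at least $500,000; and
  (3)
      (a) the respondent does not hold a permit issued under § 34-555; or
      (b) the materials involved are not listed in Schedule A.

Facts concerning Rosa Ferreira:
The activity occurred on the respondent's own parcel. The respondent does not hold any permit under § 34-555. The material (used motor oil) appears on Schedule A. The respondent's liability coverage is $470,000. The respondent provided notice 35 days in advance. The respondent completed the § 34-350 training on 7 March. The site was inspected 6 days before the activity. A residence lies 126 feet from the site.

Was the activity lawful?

Yes — lawful.

(a) no residence in 150 ft — not met.
(i) site inspected — met.
(ii) own property — met.
(b): T AND T → true.
So (1) is satisfied (F OR T).
(a) training certified — satisfied.
(b) coverage ≥ $500,000 — not met.
(2) = T OR F = true.
(a) not (holds permit) — holds.
(b) not (Schedule A material) — fails.
(3): T OR F → true.
Overall = T AND T AND T = true.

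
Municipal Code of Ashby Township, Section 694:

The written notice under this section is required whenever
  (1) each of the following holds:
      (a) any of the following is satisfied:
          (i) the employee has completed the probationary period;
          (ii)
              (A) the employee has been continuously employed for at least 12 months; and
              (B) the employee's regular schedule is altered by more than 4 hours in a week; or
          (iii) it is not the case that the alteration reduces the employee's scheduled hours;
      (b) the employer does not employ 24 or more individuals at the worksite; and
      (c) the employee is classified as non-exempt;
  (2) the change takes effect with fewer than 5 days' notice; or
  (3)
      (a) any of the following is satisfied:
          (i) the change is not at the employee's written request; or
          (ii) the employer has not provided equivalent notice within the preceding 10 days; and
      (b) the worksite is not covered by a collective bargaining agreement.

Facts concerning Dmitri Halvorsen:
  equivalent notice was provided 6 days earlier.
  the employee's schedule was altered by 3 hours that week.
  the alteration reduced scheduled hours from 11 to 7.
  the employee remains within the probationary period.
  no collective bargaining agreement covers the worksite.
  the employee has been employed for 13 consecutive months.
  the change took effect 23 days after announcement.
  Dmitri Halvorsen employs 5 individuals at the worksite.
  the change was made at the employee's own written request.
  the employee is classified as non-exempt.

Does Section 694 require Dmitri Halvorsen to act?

No — not required.

(i) past probation — not satisfied.
(A) tenure ≥ 12 mo. — holds.
(B) schedule shift > 4h — not met.
So (ii) is not satisfied (T AND F).
(iii) not (hours reduced) — not satisfied.
(a) = F OR F OR F = false.
(b) not (≥ 24 at site) — satisfied.
(c) non-exempt — met.
(1) = F AND T AND T = false.
(2) < 5 days' notice — not satisfied.
(i) not employee-requested — not met.
(ii) no recent notice — fails.
(a) = F OR F = false.
(b) no CBA — holds.
(3): F AND T → false.
So Overall is not satisfied (F OR F OR F).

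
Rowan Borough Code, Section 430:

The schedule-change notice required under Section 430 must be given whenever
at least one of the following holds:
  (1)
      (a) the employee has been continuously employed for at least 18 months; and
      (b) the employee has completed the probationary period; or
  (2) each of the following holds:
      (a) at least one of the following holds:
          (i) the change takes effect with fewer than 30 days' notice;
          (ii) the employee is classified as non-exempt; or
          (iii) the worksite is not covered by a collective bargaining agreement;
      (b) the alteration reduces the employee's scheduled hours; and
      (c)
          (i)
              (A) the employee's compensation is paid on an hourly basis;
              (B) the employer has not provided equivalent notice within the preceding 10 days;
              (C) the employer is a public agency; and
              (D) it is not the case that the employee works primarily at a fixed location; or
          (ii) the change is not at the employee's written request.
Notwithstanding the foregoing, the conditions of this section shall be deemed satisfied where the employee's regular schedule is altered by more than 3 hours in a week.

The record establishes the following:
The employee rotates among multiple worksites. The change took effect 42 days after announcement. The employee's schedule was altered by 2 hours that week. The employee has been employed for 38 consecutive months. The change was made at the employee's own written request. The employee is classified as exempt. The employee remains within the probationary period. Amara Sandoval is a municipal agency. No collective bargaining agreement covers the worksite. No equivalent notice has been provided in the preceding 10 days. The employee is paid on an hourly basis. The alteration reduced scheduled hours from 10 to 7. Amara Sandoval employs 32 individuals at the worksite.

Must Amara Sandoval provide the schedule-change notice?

Yes — required.

(a) tenure ≥ 18 mo. — met.
(b) past probation — fails.
(1) = T AND F = false.
(i) < 30 days' notice — not satisfied.
(ii) non-exempt — not met.
(iii) no CBA — met.
(a) = F OR F OR T = true.
(b) hours reduced — holds.
(A) hourly-paid — satisfied.
(B) no recent notice — satisfied.
(C) public agency — satisfied.
(D) not (fixed location) — met.
So (i) is satisfied (T AND T AND T AND T).
(ii) not employee-requested — fails.
(c) = T OR F = true.
So (2) is satisfied (T AND T AND T).
So Overall is satisfied (F OR T).
Exception (schedule shift > 3h) — not satisfied.
Result: main true OR exception false → true.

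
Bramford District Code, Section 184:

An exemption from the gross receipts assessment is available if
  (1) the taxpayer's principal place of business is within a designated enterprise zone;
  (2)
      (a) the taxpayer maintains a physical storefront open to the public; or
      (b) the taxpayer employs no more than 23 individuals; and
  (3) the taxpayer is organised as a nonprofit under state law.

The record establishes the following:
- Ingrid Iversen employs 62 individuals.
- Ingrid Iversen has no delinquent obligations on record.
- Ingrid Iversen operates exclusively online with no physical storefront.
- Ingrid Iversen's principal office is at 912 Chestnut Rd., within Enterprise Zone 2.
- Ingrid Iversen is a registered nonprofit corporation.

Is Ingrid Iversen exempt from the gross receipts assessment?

No — not exempt.

(1) in enterprise zone — holds.
(a) has storefront — fails.
(b) ≤ 23 employees — not met.
(2) = F OR F = false.
(3) nonprofit — met.
So Overall is not satisfied (T AND F AND T).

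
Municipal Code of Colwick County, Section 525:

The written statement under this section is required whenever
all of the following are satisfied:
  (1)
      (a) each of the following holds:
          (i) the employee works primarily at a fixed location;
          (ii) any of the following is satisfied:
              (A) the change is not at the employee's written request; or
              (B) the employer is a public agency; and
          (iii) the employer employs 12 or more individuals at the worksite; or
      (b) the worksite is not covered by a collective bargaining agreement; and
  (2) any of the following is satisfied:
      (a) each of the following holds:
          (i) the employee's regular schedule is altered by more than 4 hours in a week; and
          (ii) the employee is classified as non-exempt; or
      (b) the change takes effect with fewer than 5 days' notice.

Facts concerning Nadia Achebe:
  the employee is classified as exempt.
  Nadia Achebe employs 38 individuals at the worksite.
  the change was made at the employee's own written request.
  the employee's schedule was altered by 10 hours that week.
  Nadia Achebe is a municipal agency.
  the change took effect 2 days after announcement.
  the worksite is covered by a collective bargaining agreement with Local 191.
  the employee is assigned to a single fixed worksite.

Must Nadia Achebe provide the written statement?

(i) fixed location — holds.
(A) not employee-requested — not satisfied.
(B) public agency — met.
So (ii) is satisfied (F OR T).
(iii) ≥ 12 at site — holds.
(a) = T AND T AND T = true.
(b) no CBA — not met.
(1): T OR F → true.
(i) schedule shift > 4h — satisfied.
(ii) non-exempt — not met.
(a): T AND F → false.
(b) < 5 days' notice — met.
So (2) is satisfied (F OR T).
So Overall is satisfied (T AND T).

Yes — required.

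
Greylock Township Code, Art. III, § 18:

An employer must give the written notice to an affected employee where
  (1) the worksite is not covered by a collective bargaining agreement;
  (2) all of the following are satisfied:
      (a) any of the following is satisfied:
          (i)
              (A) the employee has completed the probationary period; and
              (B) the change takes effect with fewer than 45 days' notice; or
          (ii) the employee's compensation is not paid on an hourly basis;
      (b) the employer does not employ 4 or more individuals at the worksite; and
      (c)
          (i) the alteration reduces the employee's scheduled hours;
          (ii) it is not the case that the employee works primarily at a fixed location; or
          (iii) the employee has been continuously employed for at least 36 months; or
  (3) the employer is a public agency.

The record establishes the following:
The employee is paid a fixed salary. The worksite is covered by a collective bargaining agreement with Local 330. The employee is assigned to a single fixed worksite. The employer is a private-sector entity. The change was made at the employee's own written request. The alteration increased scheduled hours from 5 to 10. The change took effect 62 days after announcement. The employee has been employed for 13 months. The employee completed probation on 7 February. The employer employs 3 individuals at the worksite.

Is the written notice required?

No — not required.

(1) no CBA — fails.
(A) past probation — satisfied.
(B) < 45 days' notice — not satisfied.
(i): T AND F → false.
(ii) not (hourly-paid) — satisfied.
(a): F OR T → true.
(b) not (≥ 4 at site) — satisfied.
(i) hours reduced — not met.
(ii) not (fixed location) — fails.
(iii) tenure ≥ 36 mo. — not satisfied.
(c): F OR F OR F → false.
(2): T AND T AND F → false.
(3) public agency — not met.
Overall: F OR F OR F → false.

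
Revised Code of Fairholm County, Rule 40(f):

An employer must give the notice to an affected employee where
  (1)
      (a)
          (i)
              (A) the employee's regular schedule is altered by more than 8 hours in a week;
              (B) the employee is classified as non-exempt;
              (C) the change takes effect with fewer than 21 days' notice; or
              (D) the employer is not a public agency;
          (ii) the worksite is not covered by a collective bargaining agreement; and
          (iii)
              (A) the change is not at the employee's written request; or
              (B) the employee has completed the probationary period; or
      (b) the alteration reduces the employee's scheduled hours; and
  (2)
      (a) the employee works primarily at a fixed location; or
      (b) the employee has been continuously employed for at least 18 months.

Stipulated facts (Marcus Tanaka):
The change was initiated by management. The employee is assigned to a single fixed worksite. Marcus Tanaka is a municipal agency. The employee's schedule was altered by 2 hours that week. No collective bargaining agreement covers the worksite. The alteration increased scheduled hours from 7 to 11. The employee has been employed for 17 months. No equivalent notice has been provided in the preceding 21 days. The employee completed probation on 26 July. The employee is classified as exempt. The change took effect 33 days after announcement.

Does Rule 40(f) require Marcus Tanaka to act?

No — not required.

(A) schedule shift > 8h — not satisfied.
(B) non-exempt — not satisfied.
(C) < 21 days' notice — fails.
(D) not (public agency) — fails.
(i): F OR F OR F OR F → false.
(ii) no CBA — holds.
(A) not employee-requested — met.
(B) past probation — met.
So (iii) is satisfied (T OR T).
So (a) is not satisfied (F AND T AND T).
(b) hours reduced — not satisfied.
(1) = F OR F = false.
(a) fixed location — met.
(b) tenure ≥ 18 mo. — not satisfied.
(2) = T OR F = true.
Overall: F AND T → false.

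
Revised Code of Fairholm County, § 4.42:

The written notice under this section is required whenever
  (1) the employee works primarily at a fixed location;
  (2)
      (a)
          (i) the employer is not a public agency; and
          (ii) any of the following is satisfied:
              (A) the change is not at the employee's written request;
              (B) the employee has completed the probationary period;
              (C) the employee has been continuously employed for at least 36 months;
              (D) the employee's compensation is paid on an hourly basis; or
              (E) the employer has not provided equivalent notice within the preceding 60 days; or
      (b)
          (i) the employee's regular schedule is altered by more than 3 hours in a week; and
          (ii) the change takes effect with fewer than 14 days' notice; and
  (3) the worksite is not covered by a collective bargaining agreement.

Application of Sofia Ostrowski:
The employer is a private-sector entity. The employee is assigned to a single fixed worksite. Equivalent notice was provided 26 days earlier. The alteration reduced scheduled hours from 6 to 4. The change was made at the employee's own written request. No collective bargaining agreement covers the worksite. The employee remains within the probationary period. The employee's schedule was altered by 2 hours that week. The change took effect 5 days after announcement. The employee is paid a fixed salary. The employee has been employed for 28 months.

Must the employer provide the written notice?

No — not required.

(1) fixed location — holds.
(i) not (public agency) — satisfied.
(A) not employee-requested — not met.
(B) past probation — fails.
(C) tenure ≥ 36 mo. — not met.
(D) hourly-paid — fails.
(E) no recent notice — not met.
(ii): F OR F OR F OR F OR F → false.
(a): T AND F → false.
(i) schedule shift > 3h — fails.
(ii) < 14 days' notice — holds.
(b) = F AND T = false.
(2) = F OR F = false.
(3) no CBA — satisfied.
Overall = T AND F AND T = false.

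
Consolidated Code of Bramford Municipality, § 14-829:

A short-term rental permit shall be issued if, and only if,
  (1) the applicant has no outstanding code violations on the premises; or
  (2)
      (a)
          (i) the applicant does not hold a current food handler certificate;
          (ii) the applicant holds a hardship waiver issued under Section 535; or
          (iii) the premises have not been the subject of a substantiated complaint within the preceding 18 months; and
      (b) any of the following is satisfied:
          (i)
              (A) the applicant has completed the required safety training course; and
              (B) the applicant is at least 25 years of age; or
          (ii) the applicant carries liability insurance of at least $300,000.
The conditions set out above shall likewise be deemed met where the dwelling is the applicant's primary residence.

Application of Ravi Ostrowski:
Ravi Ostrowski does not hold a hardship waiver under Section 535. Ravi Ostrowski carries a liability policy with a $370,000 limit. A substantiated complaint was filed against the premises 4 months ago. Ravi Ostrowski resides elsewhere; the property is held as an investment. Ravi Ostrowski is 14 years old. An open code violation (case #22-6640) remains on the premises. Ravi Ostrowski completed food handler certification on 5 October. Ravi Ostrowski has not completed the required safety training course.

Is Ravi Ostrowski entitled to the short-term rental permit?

No — denied.

(1) no code violations — not met.
(i) not (food handler cert.) — not met.
(ii) hardship waiver — not satisfied.
(iii) no complaint in 18 mo. — fails.
(a) = F OR F OR F = false.
(A) safety training — not met.
(B) age ≥ 25 — not met.
(i): F AND F → false.
(ii) insurance ≥ $300,000 — satisfied.
So (b) is satisfied (F OR T).
(2) = F AND T = false.
Overall: F OR F → false.
Exception (primary residence) — not satisfied.
Result: main false OR exception false → false.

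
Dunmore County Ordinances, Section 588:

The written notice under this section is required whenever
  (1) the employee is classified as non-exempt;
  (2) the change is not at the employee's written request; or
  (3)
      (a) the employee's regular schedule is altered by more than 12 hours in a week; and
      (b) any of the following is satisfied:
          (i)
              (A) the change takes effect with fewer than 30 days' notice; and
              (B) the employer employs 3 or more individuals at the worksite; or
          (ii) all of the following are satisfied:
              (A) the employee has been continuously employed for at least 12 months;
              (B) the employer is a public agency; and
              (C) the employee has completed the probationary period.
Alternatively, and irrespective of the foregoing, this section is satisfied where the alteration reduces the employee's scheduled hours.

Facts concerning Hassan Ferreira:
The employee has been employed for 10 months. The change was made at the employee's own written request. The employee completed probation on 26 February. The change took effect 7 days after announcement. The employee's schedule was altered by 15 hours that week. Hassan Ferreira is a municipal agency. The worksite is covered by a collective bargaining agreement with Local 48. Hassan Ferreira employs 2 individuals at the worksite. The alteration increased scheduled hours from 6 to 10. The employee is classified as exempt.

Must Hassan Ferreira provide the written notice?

(1) non-exempt — not met.
(2) not employee-requested — not met.
(a) schedule shift > 12h — satisfied.
(A) < 30 days' notice — satisfied.
(B) ≥ 3 at site — not met.
(i) = T AND F = false.
(A) tenure ≥ 12 mo. — fails.
(B) public agency — satisfied.
(C) past probation — satisfied.
So (ii) is not satisfied (F AND T AND T).
So (b) is not satisfied (F OR F).
(3) = T AND F = false.
Overall = F OR F OR F = false.
Exception (hours reduced) — not satisfied.
Result: main false OR exception false → false.

No — not required.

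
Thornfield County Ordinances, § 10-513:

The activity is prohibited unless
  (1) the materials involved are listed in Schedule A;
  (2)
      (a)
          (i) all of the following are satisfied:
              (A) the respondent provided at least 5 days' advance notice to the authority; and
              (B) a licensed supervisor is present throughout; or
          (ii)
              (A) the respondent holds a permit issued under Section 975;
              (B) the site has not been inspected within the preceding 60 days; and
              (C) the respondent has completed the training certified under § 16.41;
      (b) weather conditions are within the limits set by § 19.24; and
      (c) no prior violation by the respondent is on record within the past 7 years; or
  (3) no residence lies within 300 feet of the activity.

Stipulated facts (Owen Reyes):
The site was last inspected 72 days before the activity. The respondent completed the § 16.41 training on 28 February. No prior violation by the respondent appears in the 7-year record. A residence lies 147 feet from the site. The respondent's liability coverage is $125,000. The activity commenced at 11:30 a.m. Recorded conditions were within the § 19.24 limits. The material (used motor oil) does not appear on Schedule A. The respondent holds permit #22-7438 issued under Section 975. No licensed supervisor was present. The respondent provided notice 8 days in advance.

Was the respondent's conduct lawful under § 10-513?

Yes — lawful.

(1) Schedule A material — not satisfied.
(A) ≥5 days' notice — holds.
(B) supervisor present — not met.
So (i) is not satisfied (T AND F).
(A) holds permit — met.
(B) not (site inspected) — satisfied.
(C) training certified — met.
(ii) = T AND T AND T = true.
(a): F OR T → true.
(b) weather ok — satisfied.
(c) no prior violation — met.
(2) = T AND T AND T = true.
(3) no residence in 300 ft — fails.
Overall: F OR T OR F → true.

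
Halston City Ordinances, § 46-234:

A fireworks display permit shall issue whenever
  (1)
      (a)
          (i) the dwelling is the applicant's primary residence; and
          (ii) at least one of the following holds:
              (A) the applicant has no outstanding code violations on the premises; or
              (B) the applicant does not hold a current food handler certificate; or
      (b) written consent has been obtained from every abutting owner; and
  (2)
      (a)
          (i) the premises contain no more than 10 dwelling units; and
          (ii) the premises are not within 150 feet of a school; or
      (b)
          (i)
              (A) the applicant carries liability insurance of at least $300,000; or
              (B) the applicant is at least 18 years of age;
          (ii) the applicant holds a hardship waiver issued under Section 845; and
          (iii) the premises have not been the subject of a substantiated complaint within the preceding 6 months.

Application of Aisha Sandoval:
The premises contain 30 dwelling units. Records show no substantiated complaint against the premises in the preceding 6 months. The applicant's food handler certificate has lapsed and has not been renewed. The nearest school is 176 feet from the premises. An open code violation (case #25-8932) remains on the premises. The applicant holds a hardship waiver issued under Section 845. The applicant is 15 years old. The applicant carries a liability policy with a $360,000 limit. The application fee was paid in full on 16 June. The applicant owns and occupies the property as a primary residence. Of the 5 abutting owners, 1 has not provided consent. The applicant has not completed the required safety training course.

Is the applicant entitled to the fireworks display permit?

(i) primary residence — met.
(A) no code violations — not met.
(B) not (food handler cert.) — holds.
(ii) = F OR T = true.
(a): T AND T → true.
(b) all abutters consent — fails.
So (1) is satisfied (T OR F).
(i) ≤ 10 units — not satisfied.
(ii) ≥150 ft from school — holds.
So (a) is not satisfied (F AND T).
(A) insurance ≥ $300,000 — met.
(B) age ≥ 18 — not met.
(i): T OR F → true.
(ii) hardship waiver — met.
(iii) no complaint in 6 mo. — holds.
So (b) is satisfied (T AND T AND T).
(2) = F OR T = true.
Overall: T AND T → true.

Yes — granted.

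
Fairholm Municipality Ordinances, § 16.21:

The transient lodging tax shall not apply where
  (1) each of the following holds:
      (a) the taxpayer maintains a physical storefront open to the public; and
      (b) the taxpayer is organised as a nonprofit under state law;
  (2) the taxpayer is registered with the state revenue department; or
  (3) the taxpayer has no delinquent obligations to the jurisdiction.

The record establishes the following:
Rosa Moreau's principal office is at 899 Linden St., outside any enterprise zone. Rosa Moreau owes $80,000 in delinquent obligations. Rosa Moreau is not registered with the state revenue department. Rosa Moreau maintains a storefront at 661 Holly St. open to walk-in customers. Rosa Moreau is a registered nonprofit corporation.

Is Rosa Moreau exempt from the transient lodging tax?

(a) has storefront — satisfied.
(b) nonprofit — holds.
So (1) is satisfied (T AND T).
(2) state-registered — not satisfied.
(3) no delinquency — fails.
So Overall is satisfied (T OR F OR F).

Yes — exempt.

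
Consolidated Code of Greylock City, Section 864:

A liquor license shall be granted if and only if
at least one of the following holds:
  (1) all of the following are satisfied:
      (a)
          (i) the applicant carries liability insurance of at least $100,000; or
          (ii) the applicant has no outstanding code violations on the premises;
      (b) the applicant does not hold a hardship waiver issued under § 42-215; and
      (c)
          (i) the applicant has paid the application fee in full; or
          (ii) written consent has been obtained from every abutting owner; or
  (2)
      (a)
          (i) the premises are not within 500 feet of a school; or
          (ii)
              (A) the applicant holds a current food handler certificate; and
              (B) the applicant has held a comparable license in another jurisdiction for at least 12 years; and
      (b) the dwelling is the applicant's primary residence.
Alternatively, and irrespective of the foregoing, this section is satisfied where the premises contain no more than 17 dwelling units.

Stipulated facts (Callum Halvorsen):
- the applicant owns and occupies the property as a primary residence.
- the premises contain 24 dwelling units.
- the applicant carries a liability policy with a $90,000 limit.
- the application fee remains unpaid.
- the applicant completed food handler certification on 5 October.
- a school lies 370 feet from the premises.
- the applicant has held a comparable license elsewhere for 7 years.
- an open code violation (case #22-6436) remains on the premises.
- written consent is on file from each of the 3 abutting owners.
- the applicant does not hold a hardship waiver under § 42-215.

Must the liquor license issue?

No — denied.

(i) insurance ≥ $100,000 — not satisfied.
(ii) no code violations — fails.
(a): F OR F → false.
(b) not (hardship waiver) — satisfied.
(i) fee paid — not met.
(ii) all abutters consent — satisfied.
So (c) is satisfied (F OR T).
So (1) is not satisfied (F AND T AND T).
(i) ≥500 ft from school — not satisfied.
(A) food handler cert. — met.
(B) prior license ≥ 12 yr — not met.
(ii): T AND F → false.
So (a) is not satisfied (F OR F).
(b) primary residence — met.
So (2) is not satisfied (F AND T).
Overall: F OR F → false.
Exception (≤ 17 units) — not satisfied.
Result: main false OR exception false → false.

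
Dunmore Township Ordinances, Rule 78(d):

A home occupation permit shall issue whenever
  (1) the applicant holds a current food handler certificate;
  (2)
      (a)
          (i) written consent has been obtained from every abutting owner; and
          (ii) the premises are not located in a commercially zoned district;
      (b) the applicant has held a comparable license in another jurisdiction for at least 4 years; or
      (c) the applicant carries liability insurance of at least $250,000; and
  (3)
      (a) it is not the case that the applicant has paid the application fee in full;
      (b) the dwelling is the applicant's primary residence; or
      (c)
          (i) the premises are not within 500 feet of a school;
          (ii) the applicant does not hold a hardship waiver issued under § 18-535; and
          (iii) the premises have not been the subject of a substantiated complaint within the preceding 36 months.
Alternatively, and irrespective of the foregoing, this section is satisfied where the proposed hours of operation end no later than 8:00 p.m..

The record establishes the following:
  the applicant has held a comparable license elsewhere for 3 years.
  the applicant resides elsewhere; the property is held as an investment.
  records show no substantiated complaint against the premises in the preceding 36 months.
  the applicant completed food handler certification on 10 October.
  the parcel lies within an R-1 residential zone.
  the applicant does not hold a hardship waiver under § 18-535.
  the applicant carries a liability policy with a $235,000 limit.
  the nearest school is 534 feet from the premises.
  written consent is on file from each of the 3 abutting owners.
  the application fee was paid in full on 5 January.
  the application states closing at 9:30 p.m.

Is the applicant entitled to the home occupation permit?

(1) food handler cert. — holds.
(i) all abutters consent — holds.
(ii) not (commercially zoned) — holds.
So (a) is satisfied (T AND T).
(b) prior license ≥ 4 yr — not satisfied.
(c) insurance ≥ $250,000 — not satisfied.
(2): T OR F OR F → true.
(a) not (fee paid) — not satisfied.
(b) primary residence — not met.
(i) ≥500 ft from school — met.
(ii) not (hardship waiver) — met.
(iii) no complaint in 36 mo. — satisfied.
So (c) is satisfied (T AND T AND T).
(3) = F OR F OR T = true.
Overall: T AND T AND T → true.
Exception (closes by 8 p.m.) — not satisfied.
Result: main true OR exception false → true.

Yes — granted.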